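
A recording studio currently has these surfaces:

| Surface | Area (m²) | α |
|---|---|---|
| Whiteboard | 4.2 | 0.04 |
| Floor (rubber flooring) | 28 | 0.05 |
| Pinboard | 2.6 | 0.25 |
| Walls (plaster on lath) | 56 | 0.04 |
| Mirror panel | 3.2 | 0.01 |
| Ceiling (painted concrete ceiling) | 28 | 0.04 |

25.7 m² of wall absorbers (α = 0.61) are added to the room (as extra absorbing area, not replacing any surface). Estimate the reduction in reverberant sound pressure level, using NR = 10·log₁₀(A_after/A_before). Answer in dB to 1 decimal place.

A_before = Σ Sᵢαᵢ = 4.2*0.04 + 28*0.05 + 2.6*0.25 + 56*0.04 + 3.2*0.01 + 28*0.04 = 5.610 sabins.
Treatment contributes 25.7·0.61 = 15.677 sabins.
New total A_after = 21.287 sabins.
Reduction = 10 log₁₀(A_after/A_before) = 10 log₁₀(3.7945) = 5.8 dB.

5.8 dB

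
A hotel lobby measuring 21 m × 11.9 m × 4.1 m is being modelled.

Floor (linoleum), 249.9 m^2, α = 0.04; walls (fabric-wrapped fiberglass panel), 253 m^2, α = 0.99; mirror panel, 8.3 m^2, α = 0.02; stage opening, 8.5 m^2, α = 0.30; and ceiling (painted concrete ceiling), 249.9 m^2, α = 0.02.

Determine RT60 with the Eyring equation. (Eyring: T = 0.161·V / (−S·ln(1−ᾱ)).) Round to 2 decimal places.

0.50 s

Total surface area S = 249.9 + 253 + 8.3 + 8.5 + 249.9 = 769.6 m^2.
Σ(Sᵢαᵢ) = 249.9·0.04 + 253·0.99 + 8.3·0.02 + 8.5·0.30 + 249.9·0.02 = 268.180.
ᾱ = 268.180 / 769.6 = 0.3485.
Eyring denominator: −S ln(1−ᾱ) = 329.757.
V = 21 × 11.9 × 4.1 = 1024.59 m³.
RT60 = 0.161 × 1024.59 / 329.757 = 0.50 s.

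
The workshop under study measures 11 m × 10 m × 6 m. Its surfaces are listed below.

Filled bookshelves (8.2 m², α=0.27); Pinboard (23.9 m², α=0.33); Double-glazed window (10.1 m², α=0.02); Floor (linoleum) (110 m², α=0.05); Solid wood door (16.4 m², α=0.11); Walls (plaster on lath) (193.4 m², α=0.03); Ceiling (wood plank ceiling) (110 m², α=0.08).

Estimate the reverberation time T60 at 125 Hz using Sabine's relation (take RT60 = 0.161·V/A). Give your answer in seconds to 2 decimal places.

3.30 s

A = Σ Sᵢαᵢ = 8.2×0.27 + 23.9×0.33 + 10.1×0.02 + 110×0.05 + 16.4×0.11 + 193.4×0.03 + 110×0.08 = 32.209 sabins.
V = 11·10·6 = 660 m³.
Sabine: RT60 = 0.161 × 660 / 32.209 = 3.30 s.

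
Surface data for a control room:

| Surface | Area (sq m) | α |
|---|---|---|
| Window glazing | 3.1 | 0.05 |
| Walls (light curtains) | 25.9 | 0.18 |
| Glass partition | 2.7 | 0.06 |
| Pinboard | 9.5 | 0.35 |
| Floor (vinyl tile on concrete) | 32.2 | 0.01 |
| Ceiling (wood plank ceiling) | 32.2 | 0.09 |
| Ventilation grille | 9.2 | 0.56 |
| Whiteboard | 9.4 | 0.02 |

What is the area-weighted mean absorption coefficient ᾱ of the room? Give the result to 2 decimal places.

Total surface area S = 124.2 sq m.
Σ(Sᵢαᵢ) = 3.1*0.05 + 25.9*0.18 + 2.7*0.06 + 9.5*0.35 + 32.2*0.01 + 32.2*0.09 + 9.2*0.56 + 9.4*0.02 = 16.864.
ᾱ = 16.864 / 124.2 = 0.14.

0.14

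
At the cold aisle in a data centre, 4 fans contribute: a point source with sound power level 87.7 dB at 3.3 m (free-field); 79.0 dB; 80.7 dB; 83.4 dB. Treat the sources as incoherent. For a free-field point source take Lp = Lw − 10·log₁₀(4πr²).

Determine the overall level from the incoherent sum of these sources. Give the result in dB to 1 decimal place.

Source at 3.3 m: Lp = 87.7 − 10·log₁₀(4π·3.3²) = 87.7 − 10·log₁₀(136.848) = 66.3 dB.
Converting to relative power and adding: 10^(66.3/10) + 10^(79.0/10) + 10^(80.7/10) + 10^(83.4/10) = 4.2e+08.
L_total = 10·log₁₀(4.2e+08) = 86.2 dB.

86.2 dB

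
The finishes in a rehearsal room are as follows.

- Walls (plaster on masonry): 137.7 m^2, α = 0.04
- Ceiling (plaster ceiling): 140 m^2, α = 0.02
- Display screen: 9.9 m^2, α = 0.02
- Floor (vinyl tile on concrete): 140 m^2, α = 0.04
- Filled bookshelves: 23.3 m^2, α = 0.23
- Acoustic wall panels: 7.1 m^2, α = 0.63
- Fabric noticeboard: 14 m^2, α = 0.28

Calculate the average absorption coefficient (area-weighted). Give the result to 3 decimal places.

Total surface area S = 472.0 m^2.
Weighted sum Σ Sα = 27.858.
ᾱ = A/S = 0.059.

0.059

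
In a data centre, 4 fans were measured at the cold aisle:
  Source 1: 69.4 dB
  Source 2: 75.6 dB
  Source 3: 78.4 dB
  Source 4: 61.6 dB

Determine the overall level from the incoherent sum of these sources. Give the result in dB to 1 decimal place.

80.6 dB

Sum in the linear (power) domain: Σ 10^(Lᵢ/10) = 10^(69.4/10) + 10^(75.6/10) + 10^(78.4/10) + 10^(61.6/10) = 1.156e+08.
Back to dB: 10·log₁₀ Σ = 80.6 dB.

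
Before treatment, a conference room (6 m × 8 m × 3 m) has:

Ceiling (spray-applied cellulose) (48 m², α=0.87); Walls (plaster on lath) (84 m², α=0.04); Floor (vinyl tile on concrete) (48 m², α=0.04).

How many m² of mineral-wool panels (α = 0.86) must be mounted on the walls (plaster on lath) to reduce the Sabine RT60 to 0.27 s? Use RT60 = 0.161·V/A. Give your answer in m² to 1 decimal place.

Total absorption A₁ = 48×0.87 + 84×0.04 + 48×0.04
  = 41.760 + 3.360 + 1.920 = 47.040 m² sabins.
Required A₂ = 0.161·144/0.27 = 85.867 sabins.
Absorption to add: 85.867 − 47.040 = 38.827 sabins.
Each m² of panel replacing the walls (plaster on lath) adds (0.86 − 0.04) = 0.82 sabins.
Area = ΔA/Δα = 38.827/0.82 = 47.3 m².

47.3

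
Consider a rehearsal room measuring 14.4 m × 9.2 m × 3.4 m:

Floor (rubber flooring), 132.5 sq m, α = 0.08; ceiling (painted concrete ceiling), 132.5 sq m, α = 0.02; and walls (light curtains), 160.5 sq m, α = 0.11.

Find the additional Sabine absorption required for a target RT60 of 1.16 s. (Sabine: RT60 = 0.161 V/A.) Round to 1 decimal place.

A₁ = Σ Sᵢαᵢ = 132.5×0.08 + 132.5×0.02 + 160.5×0.11 = 30.905 sabins.
For T = 1.16 s, need A₂ = 0.161·V/T = 0.161·450.432/1.16 = 62.517 sabins.
Shortfall: 62.517 − 30.905 = 31.6 sabins.

31.6 sabins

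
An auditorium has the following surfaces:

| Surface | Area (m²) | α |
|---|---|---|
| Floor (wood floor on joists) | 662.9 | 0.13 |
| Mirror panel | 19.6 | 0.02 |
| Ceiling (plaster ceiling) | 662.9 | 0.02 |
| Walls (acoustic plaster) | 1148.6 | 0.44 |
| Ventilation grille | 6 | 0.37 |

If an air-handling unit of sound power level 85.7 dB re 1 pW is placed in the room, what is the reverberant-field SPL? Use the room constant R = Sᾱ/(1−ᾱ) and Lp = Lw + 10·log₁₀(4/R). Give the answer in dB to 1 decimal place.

62.7 dB

A = 607.431 sabins; S = 2500.0 m².
ᾱ = 0.2430, so room constant R = A/(1−ᾱ) = 802.419 m².
Lp = 85.7 + 10·log₁₀(4/802.419) = 85.7 + (-23.02) = 62.7 dB.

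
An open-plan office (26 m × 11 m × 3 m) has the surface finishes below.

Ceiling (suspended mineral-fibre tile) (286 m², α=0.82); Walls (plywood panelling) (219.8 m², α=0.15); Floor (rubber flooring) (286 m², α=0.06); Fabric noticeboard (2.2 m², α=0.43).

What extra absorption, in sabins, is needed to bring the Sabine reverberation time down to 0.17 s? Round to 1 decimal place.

Summing Sᵢαᵢ: 234.520 + 32.970 + 17.160 + 0.946 → A₁ = 285.596 sabins.
V = 858 m³. Required absorption A₂ = 0.161 × 858 / 0.17 = 812.576 sabins.
Additional absorption ΔA = 812.576 − 285.596 = 527.0 sabins.

527.0 sabins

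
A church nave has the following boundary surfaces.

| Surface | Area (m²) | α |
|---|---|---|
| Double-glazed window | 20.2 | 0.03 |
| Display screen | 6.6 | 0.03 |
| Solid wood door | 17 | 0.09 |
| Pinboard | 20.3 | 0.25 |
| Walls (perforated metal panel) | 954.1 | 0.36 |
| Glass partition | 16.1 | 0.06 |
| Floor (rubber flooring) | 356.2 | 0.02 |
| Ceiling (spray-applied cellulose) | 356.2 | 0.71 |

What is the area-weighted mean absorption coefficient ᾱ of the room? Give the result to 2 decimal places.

S = Σ Sᵢ = 20.2 + 6.6 + 17 + 20.3 + 954.1 + 16.1 + 356.2 + 356.2 = 1746.7 m².
Σ(Sᵢαᵢ) = 20.2*0.03 + 6.6*0.03 + 17*0.09 + 20.3*0.25 + 954.1*0.36 + 16.1*0.06 + 356.2*0.02 + 356.2*0.71 = 611.877.
ᾱ = A/S = 0.35.

0.35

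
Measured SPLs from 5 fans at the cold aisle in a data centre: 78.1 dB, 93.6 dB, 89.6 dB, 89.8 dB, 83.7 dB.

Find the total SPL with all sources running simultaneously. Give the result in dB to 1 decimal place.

Converting to relative power and adding: 10^(78.1/10) + 10^(93.6/10) + 10^(89.6/10) + 10^(89.8/10) + 10^(83.7/10) = 4.457e+09.
Combined level = 10 log₁₀(4.457e+09) = 96.5 dB.

96.5 dB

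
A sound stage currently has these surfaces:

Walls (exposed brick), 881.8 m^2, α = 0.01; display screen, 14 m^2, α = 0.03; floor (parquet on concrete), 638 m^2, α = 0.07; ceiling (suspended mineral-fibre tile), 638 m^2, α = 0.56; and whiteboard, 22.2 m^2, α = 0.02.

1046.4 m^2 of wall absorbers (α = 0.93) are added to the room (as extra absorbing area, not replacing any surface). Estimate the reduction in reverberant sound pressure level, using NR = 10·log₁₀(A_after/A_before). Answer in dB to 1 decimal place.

5.3 dB

Equivalent absorption area: A_before = 881.8*0.01 + 14*0.03 + 638*0.07 + 638*0.56 + 22.2*0.02 = 411.622 m^2.
Added absorption = 1046.4 × 0.93 = 973.152 sabins.
A_after = 411.622 + 973.152 = 1384.774 sabins.
NR = 10·log₁₀(1384.774/411.622) = 5.3 dB.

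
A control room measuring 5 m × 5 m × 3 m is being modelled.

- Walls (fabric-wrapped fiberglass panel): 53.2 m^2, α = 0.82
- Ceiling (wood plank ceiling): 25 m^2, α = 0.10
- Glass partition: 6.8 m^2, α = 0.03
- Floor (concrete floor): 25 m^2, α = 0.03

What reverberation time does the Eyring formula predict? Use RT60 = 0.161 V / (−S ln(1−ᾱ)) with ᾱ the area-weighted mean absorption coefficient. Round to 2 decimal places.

S = Σ Sᵢ = 110.0 m^2.
Absorption A = 53.2·0.82 + 25·0.10 + 6.8·0.03 + 25·0.03 = 47.078 sabins.
ᾱ = 47.078 / 110.0 = 0.4280.
−S·ln(1−ᾱ) = −110.0 × ln(1 − 0.4280) = 61.448.
V = 5 × 5 × 3 = 75 m³.
T = 0.161·V/[−S·ln(1−ᾱ)] = 0.161·75/61.448 = 0.20 s.

0.20 s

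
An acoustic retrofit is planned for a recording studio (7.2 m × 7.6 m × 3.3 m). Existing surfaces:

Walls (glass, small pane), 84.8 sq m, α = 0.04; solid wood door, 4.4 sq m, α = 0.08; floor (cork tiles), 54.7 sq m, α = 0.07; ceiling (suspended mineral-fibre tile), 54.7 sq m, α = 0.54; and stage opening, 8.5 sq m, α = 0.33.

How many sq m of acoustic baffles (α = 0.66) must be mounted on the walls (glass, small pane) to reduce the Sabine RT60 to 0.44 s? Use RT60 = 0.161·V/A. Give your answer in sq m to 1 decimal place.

Total absorption A₁ = 84.8×0.04 + 4.4×0.08 + 54.7×0.07 + 54.7×0.54 + 8.5×0.33
  = 3.392 + 0.352 + 3.829 + 29.538 + 2.805 = 39.916 sq m sabins.
V = 180.576 m³. Target absorption A₂ = 0.161 × 180.576 / 0.44 = 66.074 sabins.
ΔA needed = 66.074 − 39.916 = 26.158 sabins.
Each sq m of panel replacing the walls (glass, small pane) adds (0.66 − 0.04) = 0.62 sabins.
Area = ΔA/Δα = 26.158/0.62 = 42.2 sq m.

42.2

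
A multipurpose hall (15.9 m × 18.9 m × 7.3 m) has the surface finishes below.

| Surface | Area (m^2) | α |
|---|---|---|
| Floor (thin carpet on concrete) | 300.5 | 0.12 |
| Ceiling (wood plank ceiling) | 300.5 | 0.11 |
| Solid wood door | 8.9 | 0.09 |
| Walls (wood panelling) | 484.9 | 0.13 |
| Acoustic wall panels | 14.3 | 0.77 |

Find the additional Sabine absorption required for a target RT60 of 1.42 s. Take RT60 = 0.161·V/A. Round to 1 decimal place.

Total absorption A₁ = 300.5×0.12 + 300.5×0.11 + 8.9×0.09 + 484.9×0.13 + 14.3×0.77
  = 36.060 + 33.055 + 0.801 + 63.037 + 11.011 = 143.964 m^2 sabins.
V = 2193.723 m³. Required absorption A₂ = 0.161 × 2193.723 / 1.42 = 248.725 sabins.
Shortfall: 248.725 − 143.964 = 104.8 sabins.

104.8 sabins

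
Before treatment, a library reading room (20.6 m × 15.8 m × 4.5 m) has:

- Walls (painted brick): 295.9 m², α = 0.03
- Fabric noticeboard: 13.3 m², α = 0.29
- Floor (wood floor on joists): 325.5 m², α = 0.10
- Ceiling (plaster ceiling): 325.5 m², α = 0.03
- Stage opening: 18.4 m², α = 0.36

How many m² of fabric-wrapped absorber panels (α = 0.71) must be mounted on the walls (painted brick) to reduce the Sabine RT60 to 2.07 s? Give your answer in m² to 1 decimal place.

A₁ = Σ Sᵢαᵢ = 295.9×0.03 + 13.3×0.29 + 325.5×0.10 + 325.5×0.03 + 18.4×0.36 = 61.673 sabins.
V = 1464.66 m³. Target absorption A₂ = 0.161 × 1464.66 / 2.07 = 113.918 sabins.
ΔA needed = 113.918 − 61.673 = 52.245 sabins.
Each m² of panel replacing the walls (painted brick) adds (0.71 − 0.03) = 0.68 sabins.
Panel area = 52.245 / 0.68 = 76.8 m².

76.8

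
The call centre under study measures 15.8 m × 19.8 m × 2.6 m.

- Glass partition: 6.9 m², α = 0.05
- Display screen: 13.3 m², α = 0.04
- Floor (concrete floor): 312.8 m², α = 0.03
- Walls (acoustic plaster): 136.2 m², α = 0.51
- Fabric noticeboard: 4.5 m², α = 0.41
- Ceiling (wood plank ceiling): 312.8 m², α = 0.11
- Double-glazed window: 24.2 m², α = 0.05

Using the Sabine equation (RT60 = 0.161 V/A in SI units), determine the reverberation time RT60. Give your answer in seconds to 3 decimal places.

1.117 s

Total absorption A = 6.9×0.05 + 13.3×0.04 + 312.8×0.03 + 136.2×0.51 + 4.5×0.41 + 312.8×0.11 + 24.2×0.05
  = 0.345 + 0.532 + 9.384 + 69.462 + 1.845 + 34.408 + 1.210 = 117.186 m² sabins.
Volume V = 15.8 × 19.8 × 2.6 = 813.384 m³.
T = 0.161 V/A = 0.161·813.384/117.186 = 1.117 s.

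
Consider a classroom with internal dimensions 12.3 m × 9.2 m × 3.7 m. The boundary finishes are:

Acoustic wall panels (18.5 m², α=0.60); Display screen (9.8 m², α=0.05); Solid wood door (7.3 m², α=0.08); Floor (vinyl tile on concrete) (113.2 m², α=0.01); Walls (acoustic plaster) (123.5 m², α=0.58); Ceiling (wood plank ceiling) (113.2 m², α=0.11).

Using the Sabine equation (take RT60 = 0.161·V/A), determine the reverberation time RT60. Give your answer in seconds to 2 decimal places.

Summing Sᵢαᵢ: 11.100 + 0.490 + 0.584 + 1.132 + 71.630 + 12.452 → A = 97.388 sabins.
Room volume: 418.692 m³.
RT60 = 0.161 · V / A = 0.161 × 418.692 / 97.388 = 0.69 s.

0.69 s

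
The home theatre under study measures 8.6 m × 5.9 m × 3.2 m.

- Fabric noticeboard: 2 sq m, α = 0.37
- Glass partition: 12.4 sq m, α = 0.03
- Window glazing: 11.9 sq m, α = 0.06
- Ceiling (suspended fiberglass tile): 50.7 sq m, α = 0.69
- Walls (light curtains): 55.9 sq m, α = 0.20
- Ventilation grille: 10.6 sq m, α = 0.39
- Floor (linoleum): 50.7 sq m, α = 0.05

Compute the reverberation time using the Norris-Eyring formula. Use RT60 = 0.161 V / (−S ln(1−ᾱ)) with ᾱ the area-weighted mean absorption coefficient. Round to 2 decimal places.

0.41 s

Total surface area S = 2 + 12.4 + 11.9 + 50.7 + 55.9 + 10.6 + 50.7 = 194.2 sq m.
Σ(Sᵢαᵢ) = 2×0.37 + 12.4×0.03 + 11.9×0.06 + 50.7×0.69 + 55.9×0.20 + 10.6×0.39 + 50.7×0.05 = 54.658.
Mean coefficient ᾱ = A/S = 0.2815.
Eyring denominator: −S ln(1−ᾱ) = 64.200.
V = 8.6 × 5.9 × 3.2 = 162.368 m³.
T = 0.161·V/[−S·ln(1−ᾱ)] = 0.161·162.368/64.200 = 0.41 s.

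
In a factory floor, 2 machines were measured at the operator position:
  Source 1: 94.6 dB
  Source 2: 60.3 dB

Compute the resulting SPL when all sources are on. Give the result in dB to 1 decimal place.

Converting to relative power and adding: 10^(94.6/10) + 10^(60.3/10) = 2.885e+09.
L_total = 10·log₁₀(2.885e+09) = 94.6 dB.

94.6 dB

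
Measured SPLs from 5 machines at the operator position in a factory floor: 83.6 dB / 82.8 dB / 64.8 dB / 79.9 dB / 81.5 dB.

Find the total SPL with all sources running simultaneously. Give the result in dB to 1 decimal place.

Converting to relative power and adding: 10^(83.6/10) + 10^(82.8/10) + 10^(64.8/10) + 10^(79.9/10) + 10^(81.5/10) = 6.616e+08.
L_total = 10·log₁₀(6.616e+08) = 88.2 dB.

88.2 dB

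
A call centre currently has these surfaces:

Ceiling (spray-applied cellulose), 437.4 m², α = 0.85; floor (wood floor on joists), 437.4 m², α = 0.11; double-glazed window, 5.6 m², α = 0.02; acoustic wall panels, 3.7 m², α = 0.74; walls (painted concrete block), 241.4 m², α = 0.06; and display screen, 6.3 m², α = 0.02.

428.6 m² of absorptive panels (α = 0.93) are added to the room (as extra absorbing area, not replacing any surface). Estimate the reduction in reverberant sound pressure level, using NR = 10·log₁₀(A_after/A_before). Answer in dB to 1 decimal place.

Equivalent absorption area: A_before = 437.4*0.85 + 437.4*0.11 + 5.6*0.02 + 3.7*0.74 + 241.4*0.06 + 6.3*0.02 = 437.364 m².
Treatment contributes 428.6·0.93 = 398.598 sabins.
A_after = 437.364 + 398.598 = 835.962 sabins.
NR = 10·log₁₀(835.962/437.364) = 2.8 dB.

2.8 dB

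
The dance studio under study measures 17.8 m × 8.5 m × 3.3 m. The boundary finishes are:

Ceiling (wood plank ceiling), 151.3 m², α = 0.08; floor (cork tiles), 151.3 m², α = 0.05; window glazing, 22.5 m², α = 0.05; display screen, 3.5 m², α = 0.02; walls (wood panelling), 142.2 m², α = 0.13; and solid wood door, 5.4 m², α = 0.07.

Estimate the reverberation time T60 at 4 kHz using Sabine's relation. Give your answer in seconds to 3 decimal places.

2.023 s

Total absorption A = 151.3·0.08 + 151.3·0.05 + 22.5·0.05 + 3.5·0.02 + 142.2·0.13 + 5.4·0.07
  = 12.104 + 7.565 + 1.125 + 0.070 + 18.486 + 0.378 = 39.728 m² sabins.
Room volume: 499.29 m³.
T = 0.161 V/A = 0.161·499.29/39.728 = 2.023 s.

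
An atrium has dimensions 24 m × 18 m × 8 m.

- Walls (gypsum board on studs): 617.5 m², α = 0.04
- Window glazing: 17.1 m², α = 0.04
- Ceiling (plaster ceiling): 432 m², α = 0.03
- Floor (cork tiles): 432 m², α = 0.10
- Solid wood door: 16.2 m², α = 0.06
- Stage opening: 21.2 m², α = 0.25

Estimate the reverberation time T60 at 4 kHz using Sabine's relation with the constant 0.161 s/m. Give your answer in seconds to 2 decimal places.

Equivalent absorption area: A = 617.5·0.04 + 17.1·0.04 + 432·0.03 + 432·0.10 + 16.2·0.06 + 21.2·0.25 = 87.816 m².
Room volume: 3456 m³.
RT60 = 0.161 · V / A = 0.161 × 3456 / 87.816 = 6.34 s.

6.34 seconds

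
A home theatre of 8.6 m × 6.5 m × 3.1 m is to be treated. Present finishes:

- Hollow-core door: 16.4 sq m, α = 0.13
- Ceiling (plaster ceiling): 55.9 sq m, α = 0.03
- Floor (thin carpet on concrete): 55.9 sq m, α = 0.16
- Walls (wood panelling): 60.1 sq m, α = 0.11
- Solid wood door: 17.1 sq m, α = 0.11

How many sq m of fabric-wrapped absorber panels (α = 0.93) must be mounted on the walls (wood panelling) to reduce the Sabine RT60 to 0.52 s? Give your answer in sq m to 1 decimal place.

Equivalent absorption area: A₁ = 16.4×0.13 + 55.9×0.03 + 55.9×0.16 + 60.1×0.11 + 17.1×0.11 = 21.245 sq m.
V = 173.29 m³. Target absorption A₂ = 0.161 × 173.29 / 0.52 = 53.653 sabins.
Absorption to add: 53.653 − 21.245 = 32.408 sabins.
Each sq m of panel replacing the walls (wood panelling) adds (0.93 − 0.11) = 0.82 sabins.
Panel area = 32.408 / 0.82 = 39.5 sq m.

39.5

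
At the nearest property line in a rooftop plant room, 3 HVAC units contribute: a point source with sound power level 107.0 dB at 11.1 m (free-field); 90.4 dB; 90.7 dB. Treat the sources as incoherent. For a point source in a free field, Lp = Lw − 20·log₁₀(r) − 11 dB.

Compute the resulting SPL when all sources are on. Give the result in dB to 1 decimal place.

93.6 dB

Source at 11.1 m: Lp = 107.0 − 20·log₁₀(11.1) − 11 = 75.1 dB.
Sum in the linear (power) domain: Σ 10^(Lᵢ/10) = 10^(75.1/10) + 10^(90.4/10) + 10^(90.7/10) = 2.304e+09.
L_total = 10·log₁₀(2.304e+09) = 93.6 dB.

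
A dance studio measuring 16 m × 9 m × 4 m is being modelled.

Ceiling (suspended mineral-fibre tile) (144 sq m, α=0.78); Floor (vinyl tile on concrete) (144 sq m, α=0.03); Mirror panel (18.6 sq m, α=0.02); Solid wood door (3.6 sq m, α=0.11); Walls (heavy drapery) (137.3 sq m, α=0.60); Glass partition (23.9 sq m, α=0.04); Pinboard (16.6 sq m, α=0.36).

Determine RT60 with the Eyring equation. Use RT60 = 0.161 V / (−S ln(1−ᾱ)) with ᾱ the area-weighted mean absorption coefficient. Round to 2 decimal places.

S = Σ Sᵢ = 488.0 sq m.
Σ(Sᵢαᵢ) = 144·0.78 + 144·0.03 + 18.6·0.02 + 3.6·0.11 + 137.3·0.60 + 23.9·0.04 + 16.6·0.36 = 206.720.
Mean coefficient ᾱ = A/S = 0.4236.
−S·ln(1−ᾱ) = −488.0 × ln(1 − 0.4236) = 268.865.
V = 16 × 9 × 4 = 576 m³.
RT60 = 0.161 × 576 / 268.865 = 0.34 s.

0.34 sec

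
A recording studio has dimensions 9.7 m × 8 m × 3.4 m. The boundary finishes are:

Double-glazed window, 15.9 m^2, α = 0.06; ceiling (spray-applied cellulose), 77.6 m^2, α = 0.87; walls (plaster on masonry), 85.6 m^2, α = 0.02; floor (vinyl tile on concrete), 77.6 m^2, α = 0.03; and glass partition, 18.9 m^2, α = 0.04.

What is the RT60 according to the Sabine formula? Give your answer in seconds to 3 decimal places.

0.580 sec

Equivalent absorption area: A = 15.9·0.06 + 77.6·0.87 + 85.6·0.02 + 77.6·0.03 + 18.9·0.04 = 73.262 m^2.
Volume V = 9.7 × 8 × 3.4 = 263.84 m³.
T = 0.161 V/A = 0.161·263.84/73.262 = 0.580 s.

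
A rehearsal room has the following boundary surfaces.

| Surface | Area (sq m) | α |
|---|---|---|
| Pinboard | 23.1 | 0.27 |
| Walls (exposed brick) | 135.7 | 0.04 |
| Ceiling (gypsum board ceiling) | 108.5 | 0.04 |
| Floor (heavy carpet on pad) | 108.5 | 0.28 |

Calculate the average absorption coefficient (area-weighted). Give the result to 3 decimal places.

Total surface area S = 375.8 sq m.
Weighted sum Σ Sα = 46.385.
ᾱ = A/S = 0.123.

0.123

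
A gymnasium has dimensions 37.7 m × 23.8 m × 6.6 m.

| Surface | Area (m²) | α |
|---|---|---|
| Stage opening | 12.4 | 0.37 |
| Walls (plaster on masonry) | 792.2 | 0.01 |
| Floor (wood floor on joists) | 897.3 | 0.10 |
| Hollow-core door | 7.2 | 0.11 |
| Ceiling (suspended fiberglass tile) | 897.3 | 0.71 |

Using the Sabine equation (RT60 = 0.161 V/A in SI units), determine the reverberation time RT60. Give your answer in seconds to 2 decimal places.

Equivalent absorption area: A = 12.4×0.37 + 792.2×0.01 + 897.3×0.10 + 7.2×0.11 + 897.3×0.71 = 740.115 m².
Room volume: 5921.916 m³.
Sabine: RT60 = 0.161 × 5921.916 / 740.115 = 1.29 s.

1.29 seconds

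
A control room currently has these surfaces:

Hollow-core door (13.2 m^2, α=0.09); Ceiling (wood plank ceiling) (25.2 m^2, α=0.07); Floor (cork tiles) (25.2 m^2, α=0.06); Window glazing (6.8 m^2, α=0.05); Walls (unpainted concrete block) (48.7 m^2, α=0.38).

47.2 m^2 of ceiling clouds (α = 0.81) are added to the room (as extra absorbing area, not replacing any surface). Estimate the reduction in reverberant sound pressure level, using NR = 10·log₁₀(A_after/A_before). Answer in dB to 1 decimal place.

Equivalent absorption area: A_before = 13.2·0.09 + 25.2·0.07 + 25.2·0.06 + 6.8·0.05 + 48.7·0.38 = 23.310 m^2.
Treatment contributes 47.2·0.81 = 38.232 sabins.
New total A_after = 61.542 sabins.
NR = 10·log₁₀(61.542/23.310) = 4.2 dB.

4.2 dB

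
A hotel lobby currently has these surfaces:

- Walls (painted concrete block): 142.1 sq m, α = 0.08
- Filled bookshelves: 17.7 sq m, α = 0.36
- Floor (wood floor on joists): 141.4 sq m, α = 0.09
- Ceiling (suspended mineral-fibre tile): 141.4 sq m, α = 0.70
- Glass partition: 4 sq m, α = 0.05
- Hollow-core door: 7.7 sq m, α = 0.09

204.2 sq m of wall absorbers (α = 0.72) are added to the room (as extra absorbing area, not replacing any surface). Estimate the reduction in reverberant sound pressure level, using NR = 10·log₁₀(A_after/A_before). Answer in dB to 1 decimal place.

Total absorption A_before = 142.1*0.08 + 17.7*0.36 + 141.4*0.09 + 141.4*0.70 + 4*0.05 + 7.7*0.09
  = 11.368 + 6.372 + 12.726 + 98.980 + 0.200 + 0.693 = 130.339 sq m sabins.
Added absorption = 204.2 × 0.72 = 147.024 sabins.
New total A_after = 277.363 sabins.
NR = 10·log₁₀(277.363/130.339) = 3.3 dB.

3.3 dB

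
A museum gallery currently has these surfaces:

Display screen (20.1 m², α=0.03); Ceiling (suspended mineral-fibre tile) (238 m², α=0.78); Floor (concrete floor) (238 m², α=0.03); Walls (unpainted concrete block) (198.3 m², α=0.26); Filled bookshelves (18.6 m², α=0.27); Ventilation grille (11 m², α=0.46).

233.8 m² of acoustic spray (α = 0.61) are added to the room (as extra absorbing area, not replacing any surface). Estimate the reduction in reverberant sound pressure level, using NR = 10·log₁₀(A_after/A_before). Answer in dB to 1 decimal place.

1.9 dB

Equivalent absorption area: A_before = 20.1·0.03 + 238·0.78 + 238·0.03 + 198.3·0.26 + 18.6·0.27 + 11·0.46 = 255.023 m².
Treatment contributes 233.8·0.61 = 142.618 sabins.
A_after = 255.023 + 142.618 = 397.641 sabins.
NR = 10·log₁₀(397.641/255.023) = 1.9 dB.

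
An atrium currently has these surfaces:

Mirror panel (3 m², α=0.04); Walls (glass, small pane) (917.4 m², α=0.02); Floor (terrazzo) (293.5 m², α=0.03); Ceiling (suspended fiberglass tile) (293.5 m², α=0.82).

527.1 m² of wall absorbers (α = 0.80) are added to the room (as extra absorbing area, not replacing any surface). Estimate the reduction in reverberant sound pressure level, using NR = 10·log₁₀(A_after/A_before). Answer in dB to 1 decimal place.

4.1 dB

Summing Sᵢαᵢ: 0.120 + 18.348 + 8.805 + 240.670 → A_before = 267.943 sabins.
Treatment contributes 527.1·0.80 = 421.680 sabins.
A_after = 267.943 + 421.680 = 689.623 sabins.
Reduction = 10 log₁₀(A_after/A_before) = 10 log₁₀(2.5738) = 4.1 dB.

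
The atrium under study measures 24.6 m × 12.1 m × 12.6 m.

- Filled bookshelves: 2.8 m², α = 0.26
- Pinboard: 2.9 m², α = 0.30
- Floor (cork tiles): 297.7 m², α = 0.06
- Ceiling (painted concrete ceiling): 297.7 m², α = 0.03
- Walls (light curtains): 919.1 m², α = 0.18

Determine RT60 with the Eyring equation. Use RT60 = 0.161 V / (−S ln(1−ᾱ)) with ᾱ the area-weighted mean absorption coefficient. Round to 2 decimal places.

Total surface area S = 2.8 + 2.9 + 297.7 + 297.7 + 919.1 = 1520.2 m².
Σ(Sᵢαᵢ) = 2.8×0.26 + 2.9×0.30 + 297.7×0.06 + 297.7×0.03 + 919.1×0.18 = 193.829.
Mean coefficient ᾱ = A/S = 0.1275.
Eyring denominator: −S ln(1−ᾱ) = 207.344.
V = 24.6 × 12.1 × 12.6 = 3750.516 m³.
RT60 = 0.161 × 3750.516 / 207.344 = 2.91 s.

2.91 s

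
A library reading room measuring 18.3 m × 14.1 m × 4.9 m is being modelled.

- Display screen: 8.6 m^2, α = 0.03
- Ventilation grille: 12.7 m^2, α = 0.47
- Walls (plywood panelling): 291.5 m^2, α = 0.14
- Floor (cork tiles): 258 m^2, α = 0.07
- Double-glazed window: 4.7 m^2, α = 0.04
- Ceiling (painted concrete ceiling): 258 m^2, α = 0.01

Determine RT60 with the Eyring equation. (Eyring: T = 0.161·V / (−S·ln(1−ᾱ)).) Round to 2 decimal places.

Total surface area S = 8.6 + 12.7 + 291.5 + 258 + 4.7 + 258 = 833.5 m^2.
Absorption A = 8.6·0.03 + 12.7·0.47 + 291.5·0.14 + 258·0.07 + 4.7·0.04 + 258·0.01 = 67.865 sabins.
Mean coefficient ᾱ = A/S = 0.0814.
Eyring denominator: −S ln(1−ᾱ) = 70.768.
V = 18.3 × 14.1 × 4.9 = 1264.347 m³.
RT60 = 0.161 × 1264.347 / 70.768 = 2.88 s.

2.88 seconds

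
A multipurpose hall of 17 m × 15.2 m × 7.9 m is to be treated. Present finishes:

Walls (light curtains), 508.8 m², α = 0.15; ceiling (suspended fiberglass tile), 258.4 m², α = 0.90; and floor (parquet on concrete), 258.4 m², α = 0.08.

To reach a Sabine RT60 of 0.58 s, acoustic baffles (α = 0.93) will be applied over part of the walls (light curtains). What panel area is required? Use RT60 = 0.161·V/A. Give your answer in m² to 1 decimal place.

Equivalent absorption area: A₁ = 508.8×0.15 + 258.4×0.90 + 258.4×0.08 = 329.552 m².
Required A₂ = 0.161·2041.36/0.58 = 566.653 sabins.
ΔA needed = 566.653 − 329.552 = 237.101 sabins.
Net gain per m²: Δα = 0.93 − 0.15 = 0.78.
Area = ΔA/Δα = 237.101/0.78 = 304.0 m².

304.0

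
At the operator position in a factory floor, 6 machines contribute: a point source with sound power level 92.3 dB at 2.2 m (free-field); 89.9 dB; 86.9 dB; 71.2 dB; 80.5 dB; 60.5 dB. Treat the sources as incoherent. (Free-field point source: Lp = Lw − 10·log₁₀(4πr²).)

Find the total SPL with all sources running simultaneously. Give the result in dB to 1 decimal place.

92.1 dB

Source at 2.2 m: Lp = 92.3 − 10·log₁₀(4π·2.2²) = 92.3 − 10·log₁₀(60.821) = 74.5 dB.
Converting to relative power and adding: 10^(74.5/10) + 10^(89.9/10) + 10^(86.9/10) + 10^(71.2/10) + 10^(80.5/10) + 10^(60.5/10) = 1.622e+09.
L_total = 10·log₁₀(1.622e+09) = 92.1 dB.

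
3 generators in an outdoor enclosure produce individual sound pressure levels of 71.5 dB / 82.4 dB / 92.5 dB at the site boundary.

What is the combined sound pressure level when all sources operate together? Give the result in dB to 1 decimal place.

92.9 dB

Converting to relative power and adding: 10^(71.5/10) + 10^(82.4/10) + 10^(92.5/10) = 1.966e+09.
L_total = 10·log₁₀(1.966e+09) = 92.9 dB.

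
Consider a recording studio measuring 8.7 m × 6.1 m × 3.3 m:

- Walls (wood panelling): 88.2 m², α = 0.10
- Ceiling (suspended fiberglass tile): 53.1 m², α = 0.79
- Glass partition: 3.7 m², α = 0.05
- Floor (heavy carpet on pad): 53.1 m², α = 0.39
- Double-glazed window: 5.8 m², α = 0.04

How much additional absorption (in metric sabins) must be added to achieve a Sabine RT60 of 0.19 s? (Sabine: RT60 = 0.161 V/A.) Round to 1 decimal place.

76.5 sabins

Total absorption A₁ = 88.2×0.10 + 53.1×0.79 + 3.7×0.05 + 53.1×0.39 + 5.8×0.04
  = 8.820 + 41.949 + 0.185 + 20.709 + 0.232 = 71.895 m² sabins.
Target A₂ = 0.161·175.131/0.19 = 148.400 sabins (V = 175.131 m³).
ΔA = A₂ − A₁ = 148.400 − 71.895 = 76.5 sabins.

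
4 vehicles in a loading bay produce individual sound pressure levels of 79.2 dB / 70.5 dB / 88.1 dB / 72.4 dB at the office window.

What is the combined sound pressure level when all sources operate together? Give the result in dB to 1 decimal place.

Converting to relative power and adding: 10^(79.2/10) + 10^(70.5/10) + 10^(88.1/10) + 10^(72.4/10) = 7.574e+08.
Combined level = 10 log₁₀(7.574e+08) = 88.8 dB.

88.8 dB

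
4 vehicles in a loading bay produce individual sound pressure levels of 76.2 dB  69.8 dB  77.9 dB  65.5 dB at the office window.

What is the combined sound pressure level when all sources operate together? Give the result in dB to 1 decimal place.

80.7 dB

Converting to relative power and adding: 10^(76.2/10) + 10^(69.8/10) + 10^(77.9/10) + 10^(65.5/10) = 1.164e+08.
Back to dB: 10·log₁₀ Σ = 80.7 dB.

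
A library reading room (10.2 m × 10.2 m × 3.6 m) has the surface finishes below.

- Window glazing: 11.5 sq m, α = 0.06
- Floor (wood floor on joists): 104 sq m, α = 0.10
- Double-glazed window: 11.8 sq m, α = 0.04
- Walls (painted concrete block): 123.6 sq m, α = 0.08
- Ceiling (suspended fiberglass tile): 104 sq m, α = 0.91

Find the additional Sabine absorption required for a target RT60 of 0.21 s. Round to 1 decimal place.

Equivalent absorption area: A₁ = 11.5*0.06 + 104*0.10 + 11.8*0.04 + 123.6*0.08 + 104*0.91 = 116.090 sq m.
For T = 0.21 s, need A₂ = 0.161·V/T = 0.161·374.544/0.21 = 287.150 sabins.
ΔA = A₂ − A₁ = 287.150 − 116.090 = 171.1 sabins.

171.1 sabins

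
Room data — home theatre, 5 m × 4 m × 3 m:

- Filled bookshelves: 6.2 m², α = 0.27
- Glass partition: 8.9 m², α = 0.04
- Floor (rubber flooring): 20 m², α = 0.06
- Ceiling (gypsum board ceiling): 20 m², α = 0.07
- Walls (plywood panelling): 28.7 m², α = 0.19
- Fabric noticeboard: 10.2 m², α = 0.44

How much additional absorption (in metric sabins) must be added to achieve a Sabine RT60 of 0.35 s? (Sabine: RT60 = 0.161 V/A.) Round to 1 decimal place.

A₁ = Σ Sᵢαᵢ = 6.2·0.27 + 8.9·0.04 + 20·0.06 + 20·0.07 + 28.7·0.19 + 10.2·0.44 = 14.571 sabins.
V = 60 m³. Required absorption A₂ = 0.161 × 60 / 0.35 = 27.600 sabins.
Shortfall: 27.600 − 14.571 = 13.0 sabins.

13.0 sabins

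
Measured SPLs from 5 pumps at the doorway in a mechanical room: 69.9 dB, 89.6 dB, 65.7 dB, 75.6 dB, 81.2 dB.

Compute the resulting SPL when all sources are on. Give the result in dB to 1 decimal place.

Σ 10^(Lᵢ/10) = 1.094e+09.
Back to dB: 10·log₁₀ Σ = 90.4 dB.

90.4 dB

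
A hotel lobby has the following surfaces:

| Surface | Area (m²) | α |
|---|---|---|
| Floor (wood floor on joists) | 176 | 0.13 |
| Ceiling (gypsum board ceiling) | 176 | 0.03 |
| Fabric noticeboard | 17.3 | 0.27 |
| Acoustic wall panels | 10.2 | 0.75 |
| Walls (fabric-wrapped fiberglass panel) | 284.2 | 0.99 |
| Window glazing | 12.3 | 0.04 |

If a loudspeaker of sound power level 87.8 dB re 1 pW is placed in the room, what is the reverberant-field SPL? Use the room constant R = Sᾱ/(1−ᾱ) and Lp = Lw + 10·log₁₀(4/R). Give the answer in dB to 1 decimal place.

65.9 dB

Σ(Sᵢαᵢ) = 176×0.13 + 176×0.03 + 17.3×0.27 + 10.2×0.75 + 284.2×0.99 + 12.3×0.04 = 322.331; total area S = 676.0 m².
ᾱ = 0.4768, so room constant R = A/(1−ᾱ) = 616.076 m².
Lp = 87.8 + 10·log₁₀(4/616.076) = 87.8 + (-21.88) = 65.9 dB.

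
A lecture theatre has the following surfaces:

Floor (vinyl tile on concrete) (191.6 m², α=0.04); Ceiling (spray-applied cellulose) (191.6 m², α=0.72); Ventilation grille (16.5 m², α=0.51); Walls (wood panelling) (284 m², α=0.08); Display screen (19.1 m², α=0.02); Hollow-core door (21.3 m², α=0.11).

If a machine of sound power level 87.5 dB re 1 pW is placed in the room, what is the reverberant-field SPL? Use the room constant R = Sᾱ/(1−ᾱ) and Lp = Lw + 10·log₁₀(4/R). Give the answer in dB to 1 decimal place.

Σ(Sᵢαᵢ) = 191.6·0.04 + 191.6·0.72 + 16.5·0.51 + 284·0.08 + 19.1·0.02 + 21.3·0.11 = 179.476; total area S = 724.1 m².
ᾱ = 0.2479, so room constant R = A/(1−ᾱ) = 238.633 m².
Lp = 87.5 + 10·log₁₀(4/238.633) = 87.5 + (-17.76) = 69.7 dB.

69.7 dB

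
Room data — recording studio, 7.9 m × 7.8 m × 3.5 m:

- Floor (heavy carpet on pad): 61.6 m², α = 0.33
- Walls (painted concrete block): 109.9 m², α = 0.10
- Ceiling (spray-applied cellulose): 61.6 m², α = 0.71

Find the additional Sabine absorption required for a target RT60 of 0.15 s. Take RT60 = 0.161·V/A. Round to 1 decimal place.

156.4 sabins

Total absorption A₁ = 61.6·0.33 + 109.9·0.10 + 61.6·0.71
  = 20.328 + 10.990 + 43.736 = 75.054 m² sabins.
Target A₂ = 0.161·215.67/0.15 = 231.486 sabins (V = 215.67 m³).
Shortfall: 231.486 − 75.054 = 156.4 sabins.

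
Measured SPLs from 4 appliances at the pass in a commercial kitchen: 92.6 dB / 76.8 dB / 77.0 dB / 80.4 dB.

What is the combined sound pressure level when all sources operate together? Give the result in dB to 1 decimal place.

Σ 10^(Lᵢ/10) = 2.027e+09.
L_total = 10·log₁₀(2.027e+09) = 93.1 dB.

93.1 dB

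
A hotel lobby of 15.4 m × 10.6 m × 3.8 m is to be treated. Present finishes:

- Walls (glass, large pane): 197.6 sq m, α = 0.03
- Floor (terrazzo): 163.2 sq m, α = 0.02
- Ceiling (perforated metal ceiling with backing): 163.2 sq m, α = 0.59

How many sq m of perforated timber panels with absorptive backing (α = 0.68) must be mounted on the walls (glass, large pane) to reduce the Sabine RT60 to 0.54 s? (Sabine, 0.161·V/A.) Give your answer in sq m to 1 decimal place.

122.3

Equivalent absorption area: A₁ = 197.6*0.03 + 163.2*0.02 + 163.2*0.59 = 105.480 sq m.
Required A₂ = 0.161·620.312/0.54 = 184.945 sabins.
Absorption to add: 184.945 − 105.480 = 79.465 sabins.
Each sq m of panel replacing the walls (glass, large pane) adds (0.68 − 0.03) = 0.65 sabins.
Area = ΔA/Δα = 79.465/0.65 = 122.3 sq m.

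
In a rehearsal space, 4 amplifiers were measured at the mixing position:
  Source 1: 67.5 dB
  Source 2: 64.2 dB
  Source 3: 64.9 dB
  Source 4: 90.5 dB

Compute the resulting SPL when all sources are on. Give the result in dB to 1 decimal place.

Sum in the linear (power) domain: Σ 10^(Lᵢ/10) = 10^(67.5/10) + 10^(64.2/10) + 10^(64.9/10) + 10^(90.5/10) = 1.133e+09.
L_total = 10·log₁₀(1.133e+09) = 90.5 dB.

90.5 dB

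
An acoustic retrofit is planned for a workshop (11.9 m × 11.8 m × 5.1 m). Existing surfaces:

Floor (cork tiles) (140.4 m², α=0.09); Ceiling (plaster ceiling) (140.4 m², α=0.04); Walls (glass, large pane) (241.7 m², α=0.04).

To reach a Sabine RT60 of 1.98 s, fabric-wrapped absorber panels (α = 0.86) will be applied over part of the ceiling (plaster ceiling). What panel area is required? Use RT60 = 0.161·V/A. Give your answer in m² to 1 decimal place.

Total absorption A₁ = 140.4*0.09 + 140.4*0.04 + 241.7*0.04
  = 12.636 + 5.616 + 9.668 = 27.920 m² sabins.
V = 716.142 m³. Target absorption A₂ = 0.161 × 716.142 / 1.98 = 58.232 sabins.
Absorption to add: 58.232 − 27.920 = 30.312 sabins.
Each m² of panel replacing the ceiling (plaster ceiling) adds (0.86 − 0.04) = 0.82 sabins.
Panel area = 30.312 / 0.82 = 37.0 m².

37.0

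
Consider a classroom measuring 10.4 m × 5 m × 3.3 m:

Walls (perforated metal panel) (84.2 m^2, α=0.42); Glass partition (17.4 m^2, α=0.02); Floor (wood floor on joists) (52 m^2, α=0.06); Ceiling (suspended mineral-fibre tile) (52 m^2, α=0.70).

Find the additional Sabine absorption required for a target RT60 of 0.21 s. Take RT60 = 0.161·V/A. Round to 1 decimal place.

56.3 sabins

Total absorption A₁ = 84.2·0.42 + 17.4·0.02 + 52·0.06 + 52·0.70
  = 35.364 + 0.348 + 3.120 + 36.400 = 75.232 m^2 sabins.
Target A₂ = 0.161·171.6/0.21 = 131.560 sabins (V = 171.6 m³).
ΔA = A₂ − A₁ = 131.560 − 75.232 = 56.3 sabins.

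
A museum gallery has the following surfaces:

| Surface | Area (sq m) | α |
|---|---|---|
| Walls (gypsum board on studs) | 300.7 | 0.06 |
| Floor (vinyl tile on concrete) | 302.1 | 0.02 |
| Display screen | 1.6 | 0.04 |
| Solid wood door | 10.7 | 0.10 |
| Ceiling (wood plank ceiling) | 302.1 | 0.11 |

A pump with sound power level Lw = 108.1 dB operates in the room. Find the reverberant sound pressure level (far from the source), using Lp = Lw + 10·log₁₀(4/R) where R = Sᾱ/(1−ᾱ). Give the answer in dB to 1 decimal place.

A = 58.449 sabins; S = 917.2 sq m.
ᾱ = 58.449/917.2 = 0.0637; R = Sᾱ/(1−ᾱ) = 58.449/(1−0.0637) = 62.426 sq m.
Lp = Lw + 10 log₁₀(4/R) = 108.1 -11.93 = 96.2 dB.

96.2 dB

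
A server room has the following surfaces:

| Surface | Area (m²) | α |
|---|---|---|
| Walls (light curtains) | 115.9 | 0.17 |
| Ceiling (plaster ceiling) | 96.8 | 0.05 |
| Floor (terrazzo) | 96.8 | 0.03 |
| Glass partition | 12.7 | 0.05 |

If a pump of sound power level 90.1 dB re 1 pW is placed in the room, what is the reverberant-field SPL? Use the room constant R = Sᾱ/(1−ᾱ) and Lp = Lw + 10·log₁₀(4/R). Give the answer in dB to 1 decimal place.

A = 28.082 sabins; S = 322.2 m².
ᾱ = 0.0872, so room constant R = A/(1−ᾱ) = 30.765 m².
Lp = Lw + 10 log₁₀(4/R) = 90.1 -8.86 = 81.2 dB.

81.2 dB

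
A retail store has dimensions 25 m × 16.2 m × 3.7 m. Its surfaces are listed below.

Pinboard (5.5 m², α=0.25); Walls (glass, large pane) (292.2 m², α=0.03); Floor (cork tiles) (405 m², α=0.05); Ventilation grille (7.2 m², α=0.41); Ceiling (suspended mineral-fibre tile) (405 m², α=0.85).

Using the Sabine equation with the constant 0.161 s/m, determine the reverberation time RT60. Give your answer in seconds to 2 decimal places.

0.64 seconds

Equivalent absorption area: A = 5.5×0.25 + 292.2×0.03 + 405×0.05 + 7.2×0.41 + 405×0.85 = 377.593 m².
V = 25·16.2·3.7 = 1498.5 m³.
T = 0.161 V/A = 0.161·1498.5/377.593 = 0.64 s.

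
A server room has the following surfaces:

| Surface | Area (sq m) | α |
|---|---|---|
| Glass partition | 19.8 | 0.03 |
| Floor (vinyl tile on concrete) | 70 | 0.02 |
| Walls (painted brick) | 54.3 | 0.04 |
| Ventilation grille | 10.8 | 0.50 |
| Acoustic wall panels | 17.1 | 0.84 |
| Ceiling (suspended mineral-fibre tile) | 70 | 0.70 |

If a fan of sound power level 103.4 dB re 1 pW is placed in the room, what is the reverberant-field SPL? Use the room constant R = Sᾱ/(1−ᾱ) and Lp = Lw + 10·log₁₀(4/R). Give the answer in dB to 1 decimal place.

A = 72.930 sabins; S = 242.0 sq m.
ᾱ = 0.3014, so room constant R = A/(1−ᾱ) = 104.395 sq m.
Lp = Lw + 10 log₁₀(4/R) = 103.4 -14.17 = 89.2 dB.

89.2 dB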